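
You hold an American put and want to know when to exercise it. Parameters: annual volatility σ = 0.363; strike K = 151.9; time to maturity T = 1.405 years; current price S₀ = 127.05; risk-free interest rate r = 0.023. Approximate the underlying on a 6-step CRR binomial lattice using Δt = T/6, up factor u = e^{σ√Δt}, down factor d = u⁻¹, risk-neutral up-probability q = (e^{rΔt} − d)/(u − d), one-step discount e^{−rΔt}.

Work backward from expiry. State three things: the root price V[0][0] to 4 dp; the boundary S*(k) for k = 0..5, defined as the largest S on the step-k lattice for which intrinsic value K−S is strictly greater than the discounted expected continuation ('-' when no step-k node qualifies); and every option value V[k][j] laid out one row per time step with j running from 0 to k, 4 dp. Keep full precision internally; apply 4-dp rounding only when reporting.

price = 36.3692
boundary = - - 89.4128 75.0088 89.4128 106.5828
tree:
36.3692
48.5777 23.1009
62.4872 33.5425 11.6610
76.8912 46.8920 18.9629 3.6097
88.9748 62.4872 29.9479 6.8668 0.0000
99.1118 76.8912 45.3172 13.0629 0.0000 0.0000
107.6157 88.9748 62.4872 24.8500 0.0000 0.0000 0.0000

params: Δt=0.23417 u=1.19203 d=0.83890 q=0.47149 e^(-rΔt)=0.99463
t_6 payoffs: 107.6157 88.9748 62.4872 24.8500 0.0000 0.0000 0.0000
t_5: node(5,0) S=52.7882 payoff=99.1118 vs cont=98.2959 → 99.1118 [stop]  node(5,1) S=75.0088 payoff=76.8912 vs cont=76.0753 → 76.8912 [stop]  node(5,2) S=106.5828 payoff=45.3172 vs cont=44.5013 → 45.3172 [stop]  node(5,3) S=151.4475 payoff=0.4525 vs cont=13.0629 → 13.0629 [wait]  node(5,4) S=215.1975 payoff=0.0000 vs cont=0.0000 → 0.0000 [wait]  node(5,5) S=305.7822 payoff=0.0000 vs cont=0.0000 → 0.0000 [wait]  ⇒ S*(5)=106.5828
t_4: node(4,0) S=62.9252 payoff=88.9748 vs cont=88.1589 → 88.9748 [stop]  node(4,1) S=89.4128 payoff=62.4872 vs cont=61.6713 → 62.4872 [stop]  node(4,2) S=127.0500 payoff=24.8500 vs cont=29.9479 → 29.9479 [wait]  node(4,3) S=180.5301 payoff=0.0000 vs cont=6.8668 → 6.8668 [wait]  node(4,4) S=256.5221 payoff=0.0000 vs cont=0.0000 → 0.0000 [wait]  ⇒ S*(4)=89.4128
t_3: node(3,0) S=75.0088 payoff=76.8912 vs cont=76.0753 → 76.8912 [stop]  node(3,1) S=106.5828 payoff=45.3172 vs cont=46.8920 → 46.8920 [wait]  node(3,2) S=151.4475 payoff=0.4525 vs cont=18.9629 → 18.9629 [wait]  node(3,3) S=215.1975 payoff=0.0000 vs cont=3.6097 → 3.6097 [wait]  ⇒ S*(3)=75.0088
t_2: node(2,0) S=89.4128 payoff=62.4872 vs cont=62.4098 → 62.4872 [stop]  node(2,1) S=127.0500 payoff=24.8500 vs cont=33.5425 → 33.5425 [wait]  node(2,2) S=180.5301 payoff=0.0000 vs cont=11.6610 → 11.6610 [wait]  ⇒ S*(2)=89.4128
t_1: node(1,0) S=106.5828 payoff=45.3172 vs cont=48.5777 → 48.5777 [wait]  node(1,1) S=151.4475 payoff=0.4525 vs cont=23.1009 → 23.1009 [wait]  ⇒ S*(1)=-
t_0: node(0,0) S=127.0500 payoff=24.8500 vs cont=36.3692 → 36.3692 [wait]  ⇒ S*(0)=-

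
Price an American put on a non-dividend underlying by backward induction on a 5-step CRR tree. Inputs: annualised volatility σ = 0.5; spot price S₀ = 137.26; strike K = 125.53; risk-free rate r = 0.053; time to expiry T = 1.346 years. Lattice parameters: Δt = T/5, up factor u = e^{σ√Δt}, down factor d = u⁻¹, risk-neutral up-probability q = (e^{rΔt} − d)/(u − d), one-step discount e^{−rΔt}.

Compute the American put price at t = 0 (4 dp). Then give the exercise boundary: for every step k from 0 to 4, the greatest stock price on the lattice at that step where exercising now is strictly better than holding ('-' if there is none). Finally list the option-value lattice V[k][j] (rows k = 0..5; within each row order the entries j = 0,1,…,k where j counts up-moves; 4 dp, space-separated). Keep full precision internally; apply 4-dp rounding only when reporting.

params: Δt=0.26920 u=1.29618 d=0.77150 q=0.46289 e^(-rΔt)=0.98583
t_5 payoffs: 88.0141 62.5001 19.6343 0.0000 0.0000 0.0000
t_4: node(4,0) S=48.6274 payoff=76.9026 vs cont=75.1243 → 76.9026 [stop]  node(4,1) S=81.6982 payoff=43.8318 vs cont=42.0535 → 43.8318 [stop]  node(4,2) S=137.2600 payoff=0.0000 vs cont=10.3963 → 10.3963 [wait]  node(4,3) S=230.6086 payoff=0.0000 vs cont=0.0000 → 0.0000 [wait]  node(4,4) S=387.4422 payoff=0.0000 vs cont=0.0000 → 0.0000 [wait]  ⇒ S*(4)=81.6982
t_3: node(3,0) S=63.0299 payoff=62.5001 vs cont=60.7218 → 62.5001 [stop]  node(3,1) S=105.8957 payoff=19.6343 vs cont=27.9531 → 27.9531 [wait]  node(3,2) S=177.9138 payoff=0.0000 vs cont=5.5048 → 5.5048 [wait]  node(3,3) S=298.9105 payoff=0.0000 vs cont=0.0000 → 0.0000 [wait]  ⇒ S*(3)=63.0299
t_2: node(2,0) S=81.6982 payoff=43.8318 vs cont=45.8496 → 45.8496 [wait]  node(2,1) S=137.2600 payoff=0.0000 vs cont=17.3131 → 17.3131 [wait]  node(2,2) S=230.6086 payoff=0.0000 vs cont=2.9148 → 2.9148 [wait]  ⇒ S*(2)=-
t_1: node(1,0) S=105.8957 payoff=19.6343 vs cont=32.1779 → 32.1779 [wait]  node(1,1) S=177.9138 payoff=0.0000 vs cont=10.4974 → 10.4974 [wait]  ⇒ S*(1)=-
t_0: node(0,0) S=137.2600 payoff=0.0000 vs cont=21.8285 → 21.8285 [wait]  ⇒ S*(0)=-

price = 21.8285
boundary = - - - 63.0299 81.6982
tree:
21.8285
32.1779 10.4974
45.8496 17.3131 2.9148
62.5001 27.9531 5.5048 0.0000
76.9026 43.8318 10.3963 0.0000 0.0000
88.0141 62.5001 19.6343 0.0000 0.0000 0.0000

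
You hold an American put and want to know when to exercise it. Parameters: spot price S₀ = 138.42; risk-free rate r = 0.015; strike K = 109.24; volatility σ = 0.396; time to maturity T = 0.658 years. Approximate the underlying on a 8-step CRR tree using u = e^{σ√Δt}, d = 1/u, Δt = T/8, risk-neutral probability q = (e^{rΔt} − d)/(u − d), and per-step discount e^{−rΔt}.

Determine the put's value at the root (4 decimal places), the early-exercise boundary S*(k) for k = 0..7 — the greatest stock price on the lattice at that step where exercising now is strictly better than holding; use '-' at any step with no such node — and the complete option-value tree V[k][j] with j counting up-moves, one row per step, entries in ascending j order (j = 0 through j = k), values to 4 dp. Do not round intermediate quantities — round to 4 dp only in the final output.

Δt=0.08225  u=1.12027  d=0.89264  q=0.47706  discount=0.99877
step 8 (expiry): payoffs max(K−S,0) = 53.4422 39.2135 21.3564 0.0000 0.0000 0.0000 0.0000 0.0000 0.0000
step 7: (k=7,j=0): S=62.5086, (K−S)⁺=46.7314, hold=46.5968 ⇒ V=46.7314 exercise | (k=7,j=1): S=78.4486, (K−S)⁺=30.7914, hold=30.6567 ⇒ V=30.7914 exercise | (k=7,j=2): S=98.4534, (K−S)⁺=10.7866, hold=11.1543 ⇒ V=11.1543 continue | (k=7,j=3): S=123.5595, (K−S)⁺=0.0000, hold=0.0000 ⇒ V=0.0000 continue | (k=7,j=4): S=155.0678, (K−S)⁺=0.0000, hold=0.0000 ⇒ V=0.0000 continue | (k=7,j=5): S=194.6109, (K−S)⁺=0.0000, hold=0.0000 ⇒ V=0.0000 continue | (k=7,j=6): S=244.2377, (K−S)⁺=0.0000, hold=0.0000 ⇒ V=0.0000 continue | (k=7,j=7): S=306.5196, (K−S)⁺=0.0000, hold=0.0000 ⇒ V=0.0000 continue  boundary S*=78.4486
step 6: (k=6,j=0): S=70.0265, (K−S)⁺=39.2135, hold=39.0788 ⇒ V=39.2135 exercise | (k=6,j=1): S=87.8836, (K−S)⁺=21.3564, hold=21.3969 ⇒ V=21.3969 continue | (k=6,j=2): S=110.2944, (K−S)⁺=0.0000, hold=5.8258 ⇒ V=5.8258 continue | (k=6,j=3): S=138.4200, (K−S)⁺=0.0000, hold=0.0000 ⇒ V=0.0000 continue | (k=6,j=4): S=173.7178, (K−S)⁺=0.0000, hold=0.0000 ⇒ V=0.0000 continue | (k=6,j=5): S=218.0168, (K−S)⁺=0.0000, hold=0.0000 ⇒ V=0.0000 continue | (k=6,j=6): S=273.6122, (K−S)⁺=0.0000, hold=0.0000 ⇒ V=0.0000 continue  boundary S*=70.0265
step 5: (k=5,j=0): S=78.4486, (K−S)⁺=30.7914, hold=30.6760 ⇒ V=30.7914 exercise | (k=5,j=1): S=98.4534, (K−S)⁺=10.7866, hold=13.9513 ⇒ V=13.9513 continue | (k=5,j=2): S=123.5595, (K−S)⁺=0.0000, hold=3.0428 ⇒ V=3.0428 continue | (k=5,j=3): S=155.0678, (K−S)⁺=0.0000, hold=0.0000 ⇒ V=0.0000 continue | (k=5,j=4): S=194.6109, (K−S)⁺=0.0000, hold=0.0000 ⇒ V=0.0000 continue | (k=5,j=5): S=244.2377, (K−S)⁺=0.0000, hold=0.0000 ⇒ V=0.0000 continue  boundary S*=78.4486
step 4: (k=4,j=0): S=87.8836, (K−S)⁺=21.3564, hold=22.7296 ⇒ V=22.7296 continue | (k=4,j=1): S=110.2944, (K−S)⁺=0.0000, hold=8.7365 ⇒ V=8.7365 continue | (k=4,j=2): S=138.4200, (K−S)⁺=0.0000, hold=1.5892 ⇒ V=1.5892 continue | (k=4,j=3): S=173.7178, (K−S)⁺=0.0000, hold=0.0000 ⇒ V=0.0000 continue | (k=4,j=4): S=218.0168, (K−S)⁺=0.0000, hold=0.0000 ⇒ V=0.0000 continue  boundary S*=-
step 3: (k=3,j=0): S=98.4534, (K−S)⁺=10.7866, hold=16.0342 ⇒ V=16.0342 continue | (k=3,j=1): S=123.5595, (K−S)⁺=0.0000, hold=5.3203 ⇒ V=5.3203 continue | (k=3,j=2): S=155.0678, (K−S)⁺=0.0000, hold=0.8300 ⇒ V=0.8300 continue | (k=3,j=3): S=194.6109, (K−S)⁺=0.0000, hold=0.0000 ⇒ V=0.0000 continue  boundary S*=-
step 2: (k=2,j=0): S=110.2944, (K−S)⁺=0.0000, hold=10.9095 ⇒ V=10.9095 continue | (k=2,j=1): S=138.4200, (K−S)⁺=0.0000, hold=3.1742 ⇒ V=3.1742 continue | (k=2,j=2): S=173.7178, (K−S)⁺=0.0000, hold=0.4335 ⇒ V=0.4335 continue  boundary S*=-
step 1: (k=1,j=0): S=123.5595, (K−S)⁺=0.0000, hold=7.2104 ⇒ V=7.2104 continue | (k=1,j=1): S=155.0678, (K−S)⁺=0.0000, hold=1.8644 ⇒ V=1.8644 continue  boundary S*=-
step 0: (k=0,j=0): S=138.4200, (K−S)⁺=0.0000, hold=4.6543 ⇒ V=4.6543 continue  boundary S*=-

price = 4.6543
boundary = - - - - - 78.4486 70.0265 78.4486
tree:
4.6543
7.2104 1.8644
10.9095 3.1742 0.4335
16.0342 5.3203 0.8300 0.0000
22.7296 8.7365 1.5892 0.0000 0.0000
30.7914 13.9513 3.0428 0.0000 0.0000 0.0000
39.2135 21.3969 5.8258 0.0000 0.0000 0.0000 0.0000
46.7314 30.7914 11.1543 0.0000 0.0000 0.0000 0.0000 0.0000
53.4422 39.2135 21.3564 0.0000 0.0000 0.0000 0.0000 0.0000 0.0000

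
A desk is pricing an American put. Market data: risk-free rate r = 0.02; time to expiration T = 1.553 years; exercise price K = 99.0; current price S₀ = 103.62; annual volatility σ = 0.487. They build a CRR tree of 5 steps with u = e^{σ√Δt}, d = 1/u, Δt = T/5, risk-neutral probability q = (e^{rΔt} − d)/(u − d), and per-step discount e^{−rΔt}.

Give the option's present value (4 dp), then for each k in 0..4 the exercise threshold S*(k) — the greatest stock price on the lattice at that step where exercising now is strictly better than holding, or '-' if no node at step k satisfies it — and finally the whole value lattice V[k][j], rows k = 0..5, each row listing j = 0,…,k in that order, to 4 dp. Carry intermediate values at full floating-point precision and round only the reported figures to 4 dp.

params: Δt=0.31060 u=1.31182 d=0.76230 q=0.44390 e^(-rΔt)=0.99381
t_5 payoffs: 72.3266 53.0987 20.0103 0.0000 0.0000 0.0000
t_4: node(4,0) S=34.9906 payoff=64.0094 vs cont=63.3963 → 64.0094 [stop]  node(4,1) S=60.2140 payoff=38.7860 vs cont=38.1729 → 38.7860 [stop]  node(4,2) S=103.6200 payoff=0.0000 vs cont=11.0588 → 11.0588 [wait]  node(4,3) S=178.3156 payoff=0.0000 vs cont=0.0000 → 0.0000 [wait]  node(4,4) S=306.8564 payoff=0.0000 vs cont=0.0000 → 0.0000 [wait]  ⇒ S*(4)=60.2140
t_3: node(3,0) S=45.9013 payoff=53.0987 vs cont=52.4856 → 53.0987 [stop]  node(3,1) S=78.9897 payoff=20.0103 vs cont=26.3139 → 26.3139 [wait]  node(3,2) S=135.9304 payoff=0.0000 vs cont=6.1117 → 6.1117 [wait]  node(3,3) S=233.9173 payoff=0.0000 vs cont=0.0000 → 0.0000 [wait]  ⇒ S*(3)=45.9013
t_2: node(2,0) S=60.2140 payoff=38.7860 vs cont=40.9537 → 40.9537 [wait]  node(2,1) S=103.6200 payoff=0.0000 vs cont=17.2387 → 17.2387 [wait]  node(2,2) S=178.3156 payoff=0.0000 vs cont=3.3777 → 3.3777 [wait]  ⇒ S*(2)=-
t_1: node(1,0) S=78.9897 payoff=20.0103 vs cont=30.2382 → 30.2382 [wait]  node(1,1) S=135.9304 payoff=0.0000 vs cont=11.0172 → 11.0172 [wait]  ⇒ S*(1)=-
t_0: node(0,0) S=103.6200 payoff=0.0000 vs cont=21.5716 → 21.5716 [wait]  ⇒ S*(0)=-

price = 21.5716
boundary = - - - 45.9013 60.2140
tree:
21.5716
30.2382 11.0172
40.9537 17.2387 3.3777
53.0987 26.3139 6.1117 0.0000
64.0094 38.7860 11.0588 0.0000 0.0000
72.3266 53.0987 20.0103 0.0000 0.0000 0.0000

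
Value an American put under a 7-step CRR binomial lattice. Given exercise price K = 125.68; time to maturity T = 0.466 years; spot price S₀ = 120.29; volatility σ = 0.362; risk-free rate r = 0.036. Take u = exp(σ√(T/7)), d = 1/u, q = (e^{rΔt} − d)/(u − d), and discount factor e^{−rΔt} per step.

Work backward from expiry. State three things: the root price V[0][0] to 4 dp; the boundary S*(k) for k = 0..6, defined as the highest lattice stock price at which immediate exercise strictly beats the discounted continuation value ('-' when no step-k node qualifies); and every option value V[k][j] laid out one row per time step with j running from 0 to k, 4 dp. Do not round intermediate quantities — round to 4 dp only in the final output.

params: Δt=0.06657 u=1.09790 d=0.91083 q=0.48949 e^(-rΔt)=0.99761
t_7 payoffs: 63.1218 50.2731 34.7853 16.1165 0.0000 0.0000 0.0000 0.0000
t_6: node(6,0) S=68.6828 payoff=56.9972 vs cont=56.6964 → 56.9972 [stop]  node(6,1) S=82.7895 payoff=42.8905 vs cont=42.5897 → 42.8905 [stop]  node(6,2) S=99.7935 payoff=25.8865 vs cont=25.5857 → 25.8865 [stop]  node(6,3) S=120.2900 payoff=5.3900 vs cont=8.2079 → 8.2079 [wait]  node(6,4) S=144.9963 payoff=0.0000 vs cont=0.0000 → 0.0000 [wait]  node(6,5) S=174.7769 payoff=0.0000 vs cont=0.0000 → 0.0000 [wait]  node(6,6) S=210.6742 payoff=0.0000 vs cont=0.0000 → 0.0000 [wait]  ⇒ S*(6)=99.7935
t_5: node(5,0) S=75.4069 payoff=50.2731 vs cont=49.9722 → 50.2731 [stop]  node(5,1) S=90.8947 payoff=34.7853 vs cont=34.4844 → 34.7853 [stop]  node(5,2) S=109.5635 payoff=16.1165 vs cont=17.1917 → 17.1917 [wait]  node(5,3) S=132.0666 payoff=0.0000 vs cont=4.1802 → 4.1802 [wait]  node(5,4) S=159.1917 payoff=0.0000 vs cont=0.0000 → 0.0000 [wait]  node(5,5) S=191.8879 payoff=0.0000 vs cont=0.0000 → 0.0000 [wait]  ⇒ S*(5)=90.8947
t_4: node(4,0) S=82.7895 payoff=42.8905 vs cont=42.5897 → 42.8905 [stop]  node(4,1) S=99.7935 payoff=25.8865 vs cont=26.1107 → 26.1107 [wait]  node(4,2) S=120.2900 payoff=5.3900 vs cont=10.7967 → 10.7967 [wait]  node(4,3) S=144.9963 payoff=0.0000 vs cont=2.1289 → 2.1289 [wait]  node(4,4) S=174.7769 payoff=0.0000 vs cont=0.0000 → 0.0000 [wait]  ⇒ S*(4)=82.7895
t_3: node(3,0) S=90.8947 payoff=34.7853 vs cont=34.5939 → 34.7853 [stop]  node(3,1) S=109.5635 payoff=16.1165 vs cont=18.5701 → 18.5701 [wait]  node(3,2) S=132.0666 payoff=0.0000 vs cont=6.5382 → 6.5382 [wait]  node(3,3) S=159.1917 payoff=0.0000 vs cont=1.0842 → 1.0842 [wait]  ⇒ S*(3)=90.8947
t_2: node(2,0) S=99.7935 payoff=25.8865 vs cont=26.7838 → 26.7838 [wait]  node(2,1) S=120.2900 payoff=5.3900 vs cont=12.6502 → 12.6502 [wait]  node(2,2) S=144.9963 payoff=0.0000 vs cont=3.8593 → 3.8593 [wait]  ⇒ S*(2)=-
t_1: node(1,0) S=109.5635 payoff=16.1165 vs cont=19.8179 → 19.8179 [wait]  node(1,1) S=132.0666 payoff=0.0000 vs cont=8.3271 → 8.3271 [wait]  ⇒ S*(1)=-
t_0: node(0,0) S=120.2900 payoff=5.3900 vs cont=14.1593 → 14.1593 [wait]  ⇒ S*(0)=-

price = 14.1593
boundary = - - - 90.8947 82.7895 90.8947 99.7935
tree:
14.1593
19.8179 8.3271
26.7838 12.6502 3.8593
34.7853 18.5701 6.5382 1.0842
42.8905 26.1107 10.7967 2.1289 0.0000
50.2731 34.7853 17.1917 4.1802 0.0000 0.0000
56.9972 42.8905 25.8865 8.2079 0.0000 0.0000 0.0000
63.1218 50.2731 34.7853 16.1165 0.0000 0.0000 0.0000 0.0000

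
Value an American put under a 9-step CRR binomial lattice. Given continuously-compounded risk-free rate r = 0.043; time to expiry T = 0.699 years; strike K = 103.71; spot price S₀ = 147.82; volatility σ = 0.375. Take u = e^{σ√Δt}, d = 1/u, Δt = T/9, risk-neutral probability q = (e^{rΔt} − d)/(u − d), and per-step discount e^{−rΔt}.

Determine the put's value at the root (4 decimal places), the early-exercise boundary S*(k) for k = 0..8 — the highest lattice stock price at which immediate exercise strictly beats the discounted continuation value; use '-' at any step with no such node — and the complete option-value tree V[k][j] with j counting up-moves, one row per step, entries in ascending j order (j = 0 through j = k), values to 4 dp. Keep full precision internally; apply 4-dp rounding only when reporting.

price = 1.9715
boundary = - - - - - - 78.9606 71.1251 78.9606
tree:
1.9715
3.2062 0.6991
5.1157 1.2397 0.1410
7.9761 2.1720 0.2772 0.0000
12.0882 3.7484 0.5453 0.0000 0.0000
17.6850 6.3426 1.0725 0.0000 0.0000 0.0000
24.7494 10.4492 2.1095 0.0000 0.0000 0.0000 0.0000
32.5849 16.5676 4.1491 0.0000 0.0000 0.0000 0.0000 0.0000
39.6428 24.7494 8.1607 0.0000 0.0000 0.0000 0.0000 0.0000 0.0000
46.0003 32.5849 16.0508 0.0000 0.0000 0.0000 0.0000 0.0000 0.0000 0.0000

Δt=0.07767  u=1.11016  d=0.90077  q=0.48987  discount=0.99667
step 9 (expiry): payoffs max(K−S,0) = 46.0003 32.5849 16.0508 0.0000 0.0000 0.0000 0.0000 0.0000 0.0000 0.0000
step 8: (k=8,j=0): S=64.0672, (K−S)⁺=39.6428, hold=39.2970 ⇒ V=39.6428 exercise | (k=8,j=1): S=78.9606, (K−S)⁺=24.7494, hold=24.4036 ⇒ V=24.7494 exercise | (k=8,j=2): S=97.3161, (K−S)⁺=6.3939, hold=8.1607 ⇒ V=8.1607 continue | (k=8,j=3): S=119.9386, (K−S)⁺=0.0000, hold=0.0000 ⇒ V=0.0000 continue | (k=8,j=4): S=147.8200, (K−S)⁺=0.0000, hold=0.0000 ⇒ V=0.0000 continue | (k=8,j=5): S=182.1829, (K−S)⁺=0.0000, hold=0.0000 ⇒ V=0.0000 continue | (k=8,j=6): S=224.5338, (K−S)⁺=0.0000, hold=0.0000 ⇒ V=0.0000 continue | (k=8,j=7): S=276.7299, (K−S)⁺=0.0000, hold=0.0000 ⇒ V=0.0000 continue | (k=8,j=8): S=341.0597, (K−S)⁺=0.0000, hold=0.0000 ⇒ V=0.0000 continue  boundary S*=78.9606
step 7: (k=7,j=0): S=71.1251, (K−S)⁺=32.5849, hold=32.2391 ⇒ V=32.5849 exercise | (k=7,j=1): S=87.6592, (K−S)⁺=16.0508, hold=16.5676 ⇒ V=16.5676 continue | (k=7,j=2): S=108.0368, (K−S)⁺=0.0000, hold=4.1491 ⇒ V=4.1491 continue | (k=7,j=3): S=133.1515, (K−S)⁺=0.0000, hold=0.0000 ⇒ V=0.0000 continue | (k=7,j=4): S=164.1044, (K−S)⁺=0.0000, hold=0.0000 ⇒ V=0.0000 continue | (k=7,j=5): S=202.2528, (K−S)⁺=0.0000, hold=0.0000 ⇒ V=0.0000 continue | (k=7,j=6): S=249.2694, (K−S)⁺=0.0000, hold=0.0000 ⇒ V=0.0000 continue | (k=7,j=7): S=307.2156, (K−S)⁺=0.0000, hold=0.0000 ⇒ V=0.0000 continue  boundary S*=71.1251
step 6: (k=6,j=0): S=78.9606, (K−S)⁺=24.7494, hold=24.6560 ⇒ V=24.7494 exercise | (k=6,j=1): S=97.3161, (K−S)⁺=6.3939, hold=10.4492 ⇒ V=10.4492 continue | (k=6,j=2): S=119.9386, (K−S)⁺=0.0000, hold=2.1095 ⇒ V=2.1095 continue | (k=6,j=3): S=147.8200, (K−S)⁺=0.0000, hold=0.0000 ⇒ V=0.0000 continue | (k=6,j=4): S=182.1829, (K−S)⁺=0.0000, hold=0.0000 ⇒ V=0.0000 continue | (k=6,j=5): S=224.5338, (K−S)⁺=0.0000, hold=0.0000 ⇒ V=0.0000 continue | (k=6,j=6): S=276.7299, (K−S)⁺=0.0000, hold=0.0000 ⇒ V=0.0000 continue  boundary S*=78.9606
step 5: (k=5,j=0): S=87.6592, (K−S)⁺=16.0508, hold=17.6850 ⇒ V=17.6850 continue | (k=5,j=1): S=108.0368, (K−S)⁺=0.0000, hold=6.3426 ⇒ V=6.3426 continue | (k=5,j=2): S=133.1515, (K−S)⁺=0.0000, hold=1.0725 ⇒ V=1.0725 continue | (k=5,j=3): S=164.1044, (K−S)⁺=0.0000, hold=0.0000 ⇒ V=0.0000 continue | (k=5,j=4): S=202.2528, (K−S)⁺=0.0000, hold=0.0000 ⇒ V=0.0000 continue | (k=5,j=5): S=249.2694, (K−S)⁺=0.0000, hold=0.0000 ⇒ V=0.0000 continue  boundary S*=-
step 4: (k=4,j=0): S=97.3161, (K−S)⁺=6.3939, hold=12.0882 ⇒ V=12.0882 continue | (k=4,j=1): S=119.9386, (K−S)⁺=0.0000, hold=3.7484 ⇒ V=3.7484 continue | (k=4,j=2): S=147.8200, (K−S)⁺=0.0000, hold=0.5453 ⇒ V=0.5453 continue | (k=4,j=3): S=182.1829, (K−S)⁺=0.0000, hold=0.0000 ⇒ V=0.0000 continue | (k=4,j=4): S=224.5338, (K−S)⁺=0.0000, hold=0.0000 ⇒ V=0.0000 continue  boundary S*=-
step 3: (k=3,j=0): S=108.0368, (K−S)⁺=0.0000, hold=7.9761 ⇒ V=7.9761 continue | (k=3,j=1): S=133.1515, (K−S)⁺=0.0000, hold=2.1720 ⇒ V=2.1720 continue | (k=3,j=2): S=164.1044, (K−S)⁺=0.0000, hold=0.2772 ⇒ V=0.2772 continue | (k=3,j=3): S=202.2528, (K−S)⁺=0.0000, hold=0.0000 ⇒ V=0.0000 continue  boundary S*=-
step 2: (k=2,j=0): S=119.9386, (K−S)⁺=0.0000, hold=5.1157 ⇒ V=5.1157 continue | (k=2,j=1): S=147.8200, (K−S)⁺=0.0000, hold=1.2397 ⇒ V=1.2397 continue | (k=2,j=2): S=182.1829, (K−S)⁺=0.0000, hold=0.1410 ⇒ V=0.1410 continue  boundary S*=-
step 1: (k=1,j=0): S=133.1515, (K−S)⁺=0.0000, hold=3.2062 ⇒ V=3.2062 continue | (k=1,j=1): S=164.1044, (K−S)⁺=0.0000, hold=0.6991 ⇒ V=0.6991 continue  boundary S*=-
step 0: (k=0,j=0): S=147.8200, (K−S)⁺=0.0000, hold=1.9715 ⇒ V=1.9715 continue  boundary S*=-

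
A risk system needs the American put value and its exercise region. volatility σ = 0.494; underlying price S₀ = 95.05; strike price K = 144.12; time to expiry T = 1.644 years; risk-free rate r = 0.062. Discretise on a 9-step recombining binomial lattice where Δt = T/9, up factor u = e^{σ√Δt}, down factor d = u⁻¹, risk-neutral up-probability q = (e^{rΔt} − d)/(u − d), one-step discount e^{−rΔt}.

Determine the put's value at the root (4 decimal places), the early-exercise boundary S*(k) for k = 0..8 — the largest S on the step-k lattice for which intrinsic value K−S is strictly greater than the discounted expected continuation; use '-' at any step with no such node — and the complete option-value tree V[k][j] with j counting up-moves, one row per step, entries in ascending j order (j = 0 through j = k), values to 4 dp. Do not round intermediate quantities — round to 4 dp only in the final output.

price = 53.8249
boundary = - - 62.3109 76.9588 62.3109 76.9588 62.3109 76.9588 95.0500
tree:
53.8249
67.2697 40.2091
81.8091 52.7630 27.2542
93.6690 67.1612 38.0645 15.9214
103.2715 81.8091 51.4919 24.0894 7.2465
111.0463 93.6690 67.1612 35.3533 12.1777 1.9525
117.3414 103.2715 81.8091 49.9317 20.0367 3.7556 0.0000
122.4383 111.0463 93.6690 67.1612 32.0256 7.2237 0.0000 0.0000
126.5650 117.3414 103.2715 81.8091 49.0700 13.8946 0.0000 0.0000 0.0000
129.9063 122.4383 111.0463 93.6690 67.1612 26.7259 0.0000 0.0000 0.0000 0.0000

Δt=0.18267  u=1.23508  d=0.80967  q=0.47419  discount=0.98874
step 9 (expiry): payoffs max(K−S,0) = 129.9063 122.4383 111.0463 93.6690 67.1612 26.7259 0.0000 0.0000 0.0000 0.0000
step 8: (k=8,j=0): S=17.5550, (K−S)⁺=126.5650, hold=124.9420 ⇒ V=126.5650 exercise | (k=8,j=1): S=26.7786, (K−S)⁺=117.3414, hold=115.7184 ⇒ V=117.3414 exercise | (k=8,j=2): S=40.8485, (K−S)⁺=103.2715, hold=101.6485 ⇒ V=103.2715 exercise | (k=8,j=3): S=62.3109, (K−S)⁺=81.8091, hold=80.1861 ⇒ V=81.8091 exercise | (k=8,j=4): S=95.0500, (K−S)⁺=49.0700, hold=47.4470 ⇒ V=49.0700 exercise | (k=8,j=5): S=144.9907, (K−S)⁺=0.0000, hold=13.8946 ⇒ V=13.8946 continue | (k=8,j=6): S=221.1710, (K−S)⁺=0.0000, hold=0.0000 ⇒ V=0.0000 continue | (k=8,j=7): S=337.3775, (K−S)⁺=0.0000, hold=0.0000 ⇒ V=0.0000 continue | (k=8,j=8): S=514.6407, (K−S)⁺=0.0000, hold=0.0000 ⇒ V=0.0000 continue  boundary S*=95.0500
step 7: (k=7,j=0): S=21.6817, (K−S)⁺=122.4383, hold=120.8153 ⇒ V=122.4383 exercise | (k=7,j=1): S=33.0737, (K−S)⁺=111.0463, hold=109.4234 ⇒ V=111.0463 exercise | (k=7,j=2): S=50.4510, (K−S)⁺=93.6690, hold=92.0460 ⇒ V=93.6690 exercise | (k=7,j=3): S=76.9588, (K−S)⁺=67.1612, hold=65.5382 ⇒ V=67.1612 exercise | (k=7,j=4): S=117.3941, (K−S)⁺=26.7259, hold=32.0256 ⇒ V=32.0256 continue | (k=7,j=5): S=179.0747, (K−S)⁺=0.0000, hold=7.2237 ⇒ V=7.2237 continue | (k=7,j=6): S=273.1632, (K−S)⁺=0.0000, hold=0.0000 ⇒ V=0.0000 continue | (k=7,j=7): S=416.6872, (K−S)⁺=0.0000, hold=0.0000 ⇒ V=0.0000 continue  boundary S*=76.9588
step 6: (k=6,j=0): S=26.7786, (K−S)⁺=117.3414, hold=115.7184 ⇒ V=117.3414 exercise | (k=6,j=1): S=40.8485, (K−S)⁺=103.2715, hold=101.6485 ⇒ V=103.2715 exercise | (k=6,j=2): S=62.3109, (K−S)⁺=81.8091, hold=80.1861 ⇒ V=81.8091 exercise | (k=6,j=3): S=95.0500, (K−S)⁺=49.0700, hold=49.9317 ⇒ V=49.9317 continue | (k=6,j=4): S=144.9907, (K−S)⁺=0.0000, hold=20.0367 ⇒ V=20.0367 continue | (k=6,j=5): S=221.1710, (K−S)⁺=0.0000, hold=3.7556 ⇒ V=3.7556 continue | (k=6,j=6): S=337.3775, (K−S)⁺=0.0000, hold=0.0000 ⇒ V=0.0000 continue  boundary S*=62.3109
step 5: (k=5,j=0): S=33.0737, (K−S)⁺=111.0463, hold=109.4234 ⇒ V=111.0463 exercise | (k=5,j=1): S=50.4510, (K−S)⁺=93.6690, hold=92.0460 ⇒ V=93.6690 exercise | (k=5,j=2): S=76.9588, (K−S)⁺=67.1612, hold=65.9422 ⇒ V=67.1612 exercise | (k=5,j=3): S=117.3941, (K−S)⁺=26.7259, hold=35.3533 ⇒ V=35.3533 continue | (k=5,j=4): S=179.0747, (K−S)⁺=0.0000, hold=12.1777 ⇒ V=12.1777 continue | (k=5,j=5): S=273.1632, (K−S)⁺=0.0000, hold=1.9525 ⇒ V=1.9525 continue  boundary S*=76.9588
step 4: (k=4,j=0): S=40.8485, (K−S)⁺=103.2715, hold=101.6485 ⇒ V=103.2715 exercise | (k=4,j=1): S=62.3109, (K−S)⁺=81.8091, hold=80.1861 ⇒ V=81.8091 exercise | (k=4,j=2): S=95.0500, (K−S)⁺=49.0700, hold=51.4919 ⇒ V=51.4919 continue | (k=4,j=3): S=144.9907, (K−S)⁺=0.0000, hold=24.0894 ⇒ V=24.0894 continue | (k=4,j=4): S=221.1710, (K−S)⁺=0.0000, hold=7.2465 ⇒ V=7.2465 continue  boundary S*=62.3109
step 3: (k=3,j=0): S=50.4510, (K−S)⁺=93.6690, hold=92.0460 ⇒ V=93.6690 exercise | (k=3,j=1): S=76.9588, (K−S)⁺=67.1612, hold=66.6737 ⇒ V=67.1612 exercise | (k=3,j=2): S=117.3941, (K−S)⁺=26.7259, hold=38.0645 ⇒ V=38.0645 continue | (k=3,j=3): S=179.0747, (K−S)⁺=0.0000, hold=15.9214 ⇒ V=15.9214 continue  boundary S*=76.9588
step 2: (k=2,j=0): S=62.3109, (K−S)⁺=81.8091, hold=80.1861 ⇒ V=81.8091 exercise | (k=2,j=1): S=95.0500, (K−S)⁺=49.0700, hold=52.7630 ⇒ V=52.7630 continue | (k=2,j=2): S=144.9907, (K−S)⁺=0.0000, hold=27.2542 ⇒ V=27.2542 continue  boundary S*=62.3109
step 1: (k=1,j=0): S=76.9588, (K−S)⁺=67.1612, hold=67.2697 ⇒ V=67.2697 continue | (k=1,j=1): S=117.3941, (K−S)⁺=26.7259, hold=40.2091 ⇒ V=40.2091 continue  boundary S*=-
step 0: (k=0,j=0): S=95.0500, (K−S)⁺=49.0700, hold=53.8249 ⇒ V=53.8249 continue  boundary S*=-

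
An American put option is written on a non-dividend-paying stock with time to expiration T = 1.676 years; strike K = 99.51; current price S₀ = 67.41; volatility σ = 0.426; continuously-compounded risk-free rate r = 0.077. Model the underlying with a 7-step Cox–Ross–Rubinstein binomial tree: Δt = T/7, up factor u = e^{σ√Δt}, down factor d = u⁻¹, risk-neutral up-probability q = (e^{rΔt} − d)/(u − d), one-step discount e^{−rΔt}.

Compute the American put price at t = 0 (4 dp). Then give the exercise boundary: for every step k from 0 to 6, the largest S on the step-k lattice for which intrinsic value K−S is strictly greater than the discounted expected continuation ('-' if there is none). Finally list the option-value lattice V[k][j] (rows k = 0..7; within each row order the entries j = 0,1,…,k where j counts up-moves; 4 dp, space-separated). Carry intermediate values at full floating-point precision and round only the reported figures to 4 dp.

params: Δt=0.23943 u=1.23176 d=0.81184 q=0.49239 e^(-rΔt)=0.98173
t_7 payoffs: 83.8414 75.7369 63.4404 44.7836 16.4767 0.0000 0.0000 0.0000
t_6: node(6,0) S=19.3000 payoff=80.2100 vs cont=78.3922 → 80.2100 [stop]  node(6,1) S=29.2828 payoff=70.2272 vs cont=68.4094 → 70.2272 [stop]  node(6,2) S=44.4292 payoff=55.0808 vs cont=53.2630 → 55.0808 [stop]  node(6,3) S=67.4100 payoff=32.1000 vs cont=30.2822 → 32.1000 [stop]  node(6,4) S=102.2775 payoff=0.0000 vs cont=8.2110 → 8.2110 [wait]  node(6,5) S=155.1799 payoff=0.0000 vs cont=0.0000 → 0.0000 [wait]  node(6,6) S=235.4459 payoff=0.0000 vs cont=0.0000 → 0.0000 [wait]  ⇒ S*(6)=67.4100
t_5: node(5,0) S=23.7731 payoff=75.7369 vs cont=73.9192 → 75.7369 [stop]  node(5,1) S=36.0696 payoff=63.4404 vs cont=61.6227 → 63.4404 [stop]  node(5,2) S=54.7264 payoff=44.7836 vs cont=42.9659 → 44.7836 [stop]  node(5,3) S=83.0333 payoff=16.4767 vs cont=19.9659 → 19.9659 [wait]  node(5,4) S=125.9818 payoff=0.0000 vs cont=4.0919 → 4.0919 [wait]  node(5,5) S=191.1451 payoff=0.0000 vs cont=0.0000 → 0.0000 [wait]  ⇒ S*(5)=54.7264
t_4: node(4,0) S=29.2828 payoff=70.2272 vs cont=68.4094 → 70.2272 [stop]  node(4,1) S=44.4292 payoff=55.0808 vs cont=53.2630 → 55.0808 [stop]  node(4,2) S=67.4100 payoff=32.1000 vs cont=31.9689 → 32.1000 [stop]  node(4,3) S=102.2775 payoff=0.0000 vs cont=11.9278 → 11.9278 [wait]  node(4,4) S=155.1799 payoff=0.0000 vs cont=2.0392 → 2.0392 [wait]  ⇒ S*(4)=67.4100
t_3: node(3,0) S=36.0696 payoff=63.4404 vs cont=61.6227 → 63.4404 [stop]  node(3,1) S=54.7264 payoff=44.7836 vs cont=42.9659 → 44.7836 [stop]  node(3,2) S=83.0333 payoff=16.4767 vs cont=21.7625 → 21.7625 [wait]  node(3,3) S=125.9818 payoff=0.0000 vs cont=6.9298 → 6.9298 [wait]  ⇒ S*(3)=54.7264
t_2: node(2,0) S=44.4292 payoff=55.0808 vs cont=53.2630 → 55.0808 [stop]  node(2,1) S=67.4100 payoff=32.1000 vs cont=32.8374 → 32.8374 [wait]  node(2,2) S=102.2775 payoff=0.0000 vs cont=14.1950 → 14.1950 [wait]  ⇒ S*(2)=44.4292
t_1: node(1,0) S=54.7264 payoff=44.7836 vs cont=43.3223 → 44.7836 [stop]  node(1,1) S=83.0333 payoff=16.4767 vs cont=23.2259 → 23.2259 [wait]  ⇒ S*(1)=54.7264
t_0: node(0,0) S=67.4100 payoff=32.1000 vs cont=33.5448 → 33.5448 [wait]  ⇒ S*(0)=-

price = 33.5448
boundary = - 54.7264 44.4292 54.7264 67.4100 54.7264 67.4100
tree:
33.5448
44.7836 23.2259
55.0808 32.8374 14.1950
63.4404 44.7836 21.7625 6.9298
70.2272 55.0808 32.1000 11.9278 2.0392
75.7369 63.4404 44.7836 19.9659 4.0919 0.0000
80.2100 70.2272 55.0808 32.1000 8.2110 0.0000 0.0000
83.8414 75.7369 63.4404 44.7836 16.4767 0.0000 0.0000 0.0000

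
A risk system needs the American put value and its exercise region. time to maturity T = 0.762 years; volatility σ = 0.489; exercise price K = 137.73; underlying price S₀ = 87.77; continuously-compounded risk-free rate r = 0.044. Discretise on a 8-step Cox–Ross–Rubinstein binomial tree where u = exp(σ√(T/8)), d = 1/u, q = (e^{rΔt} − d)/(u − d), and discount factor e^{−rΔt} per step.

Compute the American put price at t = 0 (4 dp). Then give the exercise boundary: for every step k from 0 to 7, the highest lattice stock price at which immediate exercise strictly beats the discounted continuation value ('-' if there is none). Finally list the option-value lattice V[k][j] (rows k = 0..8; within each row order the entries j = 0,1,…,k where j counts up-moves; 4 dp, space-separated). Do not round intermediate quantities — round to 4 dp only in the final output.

price = 51.4690
boundary = - 75.4750 64.9023 75.4750 64.9023 75.4750 87.7700 102.0679
tree:
51.4690
62.2550 40.0589
72.8277 50.7698 28.6308
81.9193 62.2550 38.5844 17.9349
89.7374 72.8277 50.0721 26.2889 8.9040
96.4603 81.9193 62.2550 37.1133 14.6145 2.7014
102.2414 89.7374 72.8277 49.9600 23.3100 5.1789 0.0000
107.2127 96.4603 81.9193 62.2550 35.6621 9.9288 0.0000 0.0000
111.4876 102.2414 89.7374 72.8277 49.9600 19.0351 0.0000 0.0000 0.0000

params: Δt=0.09525 u=1.16290 d=0.85992 q=0.47620 e^(-rΔt)=0.99582
t_8 payoffs: 111.4876 102.2414 89.7374 72.8277 49.9600 19.0351 0.0000 0.0000 0.0000
t_7: node(7,0) S=30.5173 payoff=107.2127 vs cont=106.6367 → 107.2127 [stop]  node(7,1) S=41.2697 payoff=96.4603 vs cont=95.8843 → 96.4603 [stop]  node(7,2) S=55.8107 payoff=81.9193 vs cont=81.3433 → 81.9193 [stop]  node(7,3) S=75.4750 payoff=62.2550 vs cont=61.6790 → 62.2550 [stop]  node(7,4) S=102.0679 payoff=35.6621 vs cont=35.0861 → 35.6621 [stop]  node(7,5) S=138.0304 payoff=0.0000 vs cont=9.9288 → 9.9288 [wait]  node(7,6) S=186.6640 payoff=0.0000 vs cont=0.0000 → 0.0000 [wait]  node(7,7) S=252.4332 payoff=0.0000 vs cont=0.0000 → 0.0000 [wait]  ⇒ S*(7)=102.0679
t_6: node(6,0) S=35.4886 payoff=102.2414 vs cont=101.6654 → 102.2414 [stop]  node(6,1) S=47.9926 payoff=89.7374 vs cont=89.1614 → 89.7374 [stop]  node(6,2) S=64.9023 payoff=72.8277 vs cont=72.2517 → 72.8277 [stop]  node(6,3) S=87.7700 payoff=49.9600 vs cont=49.3840 → 49.9600 [stop]  node(6,4) S=118.6949 payoff=19.0351 vs cont=23.3100 → 23.3100 [wait]  node(6,5) S=160.5158 payoff=0.0000 vs cont=5.1789 → 5.1789 [wait]  node(6,6) S=217.0718 payoff=0.0000 vs cont=0.0000 → 0.0000 [wait]  ⇒ S*(6)=87.7700
t_5: node(5,0) S=41.2697 payoff=96.4603 vs cont=95.8843 → 96.4603 [stop]  node(5,1) S=55.8107 payoff=81.9193 vs cont=81.3433 → 81.9193 [stop]  node(5,2) S=75.4750 payoff=62.2550 vs cont=61.6790 → 62.2550 [stop]  node(5,3) S=102.0679 payoff=35.6621 vs cont=37.1133 → 37.1133 [wait]  node(5,4) S=138.0304 payoff=0.0000 vs cont=14.6145 → 14.6145 [wait]  node(5,5) S=186.6640 payoff=0.0000 vs cont=2.7014 → 2.7014 [wait]  ⇒ S*(5)=75.4750
t_4: node(4,0) S=47.9926 payoff=89.7374 vs cont=89.1614 → 89.7374 [stop]  node(4,1) S=64.9023 payoff=72.8277 vs cont=72.2517 → 72.8277 [stop]  node(4,2) S=87.7700 payoff=49.9600 vs cont=50.0721 → 50.0721 [wait]  node(4,3) S=118.6949 payoff=19.0351 vs cont=26.2889 → 26.2889 [wait]  node(4,4) S=160.5158 payoff=0.0000 vs cont=8.9040 → 8.9040 [wait]  ⇒ S*(4)=64.9023
t_3: node(3,0) S=55.8107 payoff=81.9193 vs cont=81.3433 → 81.9193 [stop]  node(3,1) S=75.4750 payoff=62.2550 vs cont=61.7321 → 62.2550 [stop]  node(3,2) S=102.0679 payoff=35.6621 vs cont=38.5844 → 38.5844 [wait]  node(3,3) S=138.0304 payoff=0.0000 vs cont=17.9349 → 17.9349 [wait]  ⇒ S*(3)=75.4750
t_2: node(2,0) S=64.9023 payoff=72.8277 vs cont=72.2517 → 72.8277 [stop]  node(2,1) S=87.7700 payoff=49.9600 vs cont=50.7698 → 50.7698 [wait]  node(2,2) S=118.6949 payoff=19.0351 vs cont=28.6308 → 28.6308 [wait]  ⇒ S*(2)=64.9023
t_1: node(1,0) S=75.4750 payoff=62.2550 vs cont=62.0630 → 62.2550 [stop]  node(1,1) S=102.0679 payoff=35.6621 vs cont=40.0589 → 40.0589 [wait]  ⇒ S*(1)=75.4750
t_0: node(0,0) S=87.7700 payoff=49.9600 vs cont=51.4690 → 51.4690 [wait]  ⇒ S*(0)=-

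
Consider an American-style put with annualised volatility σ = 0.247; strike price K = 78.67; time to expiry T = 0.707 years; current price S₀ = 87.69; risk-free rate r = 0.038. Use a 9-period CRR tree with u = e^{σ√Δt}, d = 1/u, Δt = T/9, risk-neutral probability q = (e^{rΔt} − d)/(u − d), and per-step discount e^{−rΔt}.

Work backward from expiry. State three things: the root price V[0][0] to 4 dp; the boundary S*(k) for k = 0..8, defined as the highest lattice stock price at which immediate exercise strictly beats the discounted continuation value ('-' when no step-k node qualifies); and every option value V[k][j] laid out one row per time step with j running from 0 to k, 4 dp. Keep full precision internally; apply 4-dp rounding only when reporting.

price = 2.7561
boundary = - - - - - 62.0329 66.4795 62.0329 66.4795
tree:
2.7561
4.1995 1.3535
6.2329 2.2255 0.5042
8.9722 3.5771 0.9101 0.1082
12.4659 5.5909 1.6185 0.2190 0.0000
16.6371 8.4393 2.8240 0.4431 0.0000 0.0000
20.7863 12.1905 4.8018 0.8965 0.0000 0.0000 0.0000
24.6579 16.6371 7.8702 1.8138 0.0000 0.0000 0.0000 0.0000
28.2706 20.7863 12.1905 3.6699 0.0000 0.0000 0.0000 0.0000 0.0000
31.6416 24.6579 16.6371 7.4252 0.0000 0.0000 0.0000 0.0000 0.0000 0.0000

params: Δt=0.07856 u=1.07168 d=0.93311 q=0.50427 e^(-rΔt)=0.99702
t_9 payoffs: 31.6416 24.6579 16.6371 7.4252 0.0000 0.0000 0.0000 0.0000 0.0000 0.0000
t_8: node(8,0) S=50.3994 payoff=28.2706 vs cont=28.0361 → 28.2706 [stop]  node(8,1) S=57.8837 payoff=20.7863 vs cont=20.5518 → 20.7863 [stop]  node(8,2) S=66.4795 payoff=12.1905 vs cont=11.9560 → 12.1905 [stop]  node(8,3) S=76.3517 payoff=2.3183 vs cont=3.6699 → 3.6699 [wait]  node(8,4) S=87.6900 payoff=0.0000 vs cont=0.0000 → 0.0000 [wait]  node(8,5) S=100.7120 payoff=0.0000 vs cont=0.0000 → 0.0000 [wait]  node(8,6) S=115.6678 payoff=0.0000 vs cont=0.0000 → 0.0000 [wait]  node(8,7) S=132.8445 payoff=0.0000 vs cont=0.0000 → 0.0000 [wait]  node(8,8) S=152.5720 payoff=0.0000 vs cont=0.0000 → 0.0000 [wait]  ⇒ S*(8)=66.4795
t_7: node(7,0) S=54.0121 payoff=24.6579 vs cont=24.4234 → 24.6579 [stop]  node(7,1) S=62.0329 payoff=16.6371 vs cont=16.4026 → 16.6371 [stop]  node(7,2) S=71.2448 payoff=7.4252 vs cont=7.8702 → 7.8702 [wait]  node(7,3) S=81.8247 payoff=0.0000 vs cont=1.8138 → 1.8138 [wait]  node(7,4) S=93.9757 payoff=0.0000 vs cont=0.0000 → 0.0000 [wait]  node(7,5) S=107.9312 payoff=0.0000 vs cont=0.0000 → 0.0000 [wait]  node(7,6) S=123.9590 payoff=0.0000 vs cont=0.0000 → 0.0000 [wait]  node(7,7) S=142.3670 payoff=0.0000 vs cont=0.0000 → 0.0000 [wait]  ⇒ S*(7)=62.0329
t_6: node(6,0) S=57.8837 payoff=20.7863 vs cont=20.5518 → 20.7863 [stop]  node(6,1) S=66.4795 payoff=12.1905 vs cont=12.1798 → 12.1905 [stop]  node(6,2) S=76.3517 payoff=2.3183 vs cont=4.8018 → 4.8018 [wait]  node(6,3) S=87.6900 payoff=0.0000 vs cont=0.8965 → 0.8965 [wait]  node(6,4) S=100.7120 payoff=0.0000 vs cont=0.0000 → 0.0000 [wait]  node(6,5) S=115.6678 payoff=0.0000 vs cont=0.0000 → 0.0000 [wait]  node(6,6) S=132.8445 payoff=0.0000 vs cont=0.0000 → 0.0000 [wait]  ⇒ S*(6)=66.4795
t_5: node(5,0) S=62.0329 payoff=16.6371 vs cont=16.4026 → 16.6371 [stop]  node(5,1) S=71.2448 payoff=7.4252 vs cont=8.4393 → 8.4393 [wait]  node(5,2) S=81.8247 payoff=0.0000 vs cont=2.8240 → 2.8240 [wait]  node(5,3) S=93.9757 payoff=0.0000 vs cont=0.4431 → 0.4431 [wait]  node(5,4) S=107.9312 payoff=0.0000 vs cont=0.0000 → 0.0000 [wait]  node(5,5) S=123.9590 payoff=0.0000 vs cont=0.0000 → 0.0000 [wait]  ⇒ S*(5)=62.0329
t_4: node(4,0) S=66.4795 payoff=12.1905 vs cont=12.4659 → 12.4659 [wait]  node(4,1) S=76.3517 payoff=2.3183 vs cont=5.5909 → 5.5909 [wait]  node(4,2) S=87.6900 payoff=0.0000 vs cont=1.6185 → 1.6185 [wait]  node(4,3) S=100.7120 payoff=0.0000 vs cont=0.2190 → 0.2190 [wait]  node(4,4) S=115.6678 payoff=0.0000 vs cont=0.0000 → 0.0000 [wait]  ⇒ S*(4)=-
t_3: node(3,0) S=71.2448 payoff=7.4252 vs cont=8.9722 → 8.9722 [wait]  node(3,1) S=81.8247 payoff=0.0000 vs cont=3.5771 → 3.5771 [wait]  node(3,2) S=93.9757 payoff=0.0000 vs cont=0.9101 → 0.9101 [wait]  node(3,3) S=107.9312 payoff=0.0000 vs cont=0.1082 → 0.1082 [wait]  ⇒ S*(3)=-
t_2: node(2,0) S=76.3517 payoff=2.3183 vs cont=6.2329 → 6.2329 [wait]  node(2,1) S=87.6900 payoff=0.0000 vs cont=2.2255 → 2.2255 [wait]  node(2,2) S=100.7120 payoff=0.0000 vs cont=0.5042 → 0.5042 [wait]  ⇒ S*(2)=-
t_1: node(1,0) S=81.8247 payoff=0.0000 vs cont=4.1995 → 4.1995 [wait]  node(1,1) S=93.9757 payoff=0.0000 vs cont=1.3535 → 1.3535 [wait]  ⇒ S*(1)=-
t_0: node(0,0) S=87.6900 payoff=0.0000 vs cont=2.7561 → 2.7561 [wait]  ⇒ S*(0)=-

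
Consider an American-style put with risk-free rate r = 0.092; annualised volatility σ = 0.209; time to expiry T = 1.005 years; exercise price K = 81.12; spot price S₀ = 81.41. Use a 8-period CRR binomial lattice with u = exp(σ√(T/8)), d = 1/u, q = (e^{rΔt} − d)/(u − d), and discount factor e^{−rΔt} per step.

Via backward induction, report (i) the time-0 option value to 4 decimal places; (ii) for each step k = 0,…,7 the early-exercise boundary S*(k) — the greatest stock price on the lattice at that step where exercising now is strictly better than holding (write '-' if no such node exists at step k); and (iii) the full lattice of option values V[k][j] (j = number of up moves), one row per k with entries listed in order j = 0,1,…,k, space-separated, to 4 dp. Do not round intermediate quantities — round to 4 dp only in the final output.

price = 4.1312
boundary = - - 70.1997 65.1874 70.1997 65.1874 70.1997 75.5973
tree:
4.1312
6.8314 2.0943
10.9203 3.7589 0.8293
15.9326 6.5354 1.6544 0.1979
20.5870 10.9203 3.2241 0.4548 0.0000
24.9090 15.9326 6.0808 1.0453 0.0000 0.0000
28.9225 20.5870 10.9203 2.4027 0.0000 0.0000 0.0000
32.6494 24.9090 15.9326 5.5227 0.0000 0.0000 0.0000 0.0000
36.1102 28.9225 20.5870 10.9203 0.0000 0.0000 0.0000 0.0000 0.0000

Δt=0.12562, u=1.07689, d=0.92860, q=0.55988, disc=e^(-rΔt)=0.98851
k=8 terminal: V=max(K-S,0) → 36.1102 28.9225 20.5870 10.9203 0.0000 0.0000 0.0000 0.0000 0.0000
k=7: j=0 S=48.4706 intr=32.6494 cont=31.7172 V=32.6494[EX]; j=1 S=56.2110 intr=24.9090 cont=23.9769 V=24.9090[EX]; j=2 S=65.1874 intr=15.9326 cont=15.0004 V=15.9326[EX]; j=3 S=75.5973 intr=5.5227 cont=4.7510 V=5.5227[EX]; j=4 S=87.6696 intr=0.0000 cont=0.0000 V=0.0000[hold]; j=5 S=101.6697 intr=0.0000 cont=0.0000 V=0.0000[hold]; j=6 S=117.9056 intr=0.0000 cont=0.0000 V=0.0000[hold]; j=7 S=136.7341 intr=0.0000 cont=0.0000 V=0.0000[hold]  S*(7)=75.5973
k=6: j=0 S=52.1975 intr=28.9225 cont=27.9903 V=28.9225[EX]; j=1 S=60.5330 intr=20.5870 cont=19.6548 V=20.5870[EX]; j=2 S=70.1997 intr=10.9203 cont=9.9882 V=10.9203[EX]; j=3 S=81.4100 intr=0.0000 cont=2.4027 V=2.4027[hold]; j=4 S=94.4105 intr=0.0000 cont=0.0000 V=0.0000[hold]; j=5 S=109.4871 intr=0.0000 cont=0.0000 V=0.0000[hold]; j=6 S=126.9713 intr=0.0000 cont=0.0000 V=0.0000[hold]  S*(6)=70.1997
k=5: j=0 S=56.2110 intr=24.9090 cont=23.9769 V=24.9090[EX]; j=1 S=65.1874 intr=15.9326 cont=15.0004 V=15.9326[EX]; j=2 S=75.5973 intr=5.5227 cont=6.0808 V=6.0808[hold]; j=3 S=87.6696 intr=0.0000 cont=1.0453 V=1.0453[hold]; j=4 S=101.6697 intr=0.0000 cont=0.0000 V=0.0000[hold]; j=5 S=117.9056 intr=0.0000 cont=0.0000 V=0.0000[hold]  S*(5)=65.1874
k=4: j=0 S=60.5330 intr=20.5870 cont=19.6548 V=20.5870[EX]; j=1 S=70.1997 intr=10.9203 cont=10.2971 V=10.9203[EX]; j=2 S=81.4100 intr=0.0000 cont=3.2241 V=3.2241[hold]; j=3 S=94.4105 intr=0.0000 cont=0.4548 V=0.4548[hold]; j=4 S=109.4871 intr=0.0000 cont=0.0000 V=0.0000[hold]  S*(4)=70.1997
k=3: j=0 S=65.1874 intr=15.9326 cont=15.0004 V=15.9326[EX]; j=1 S=75.5973 intr=5.5227 cont=6.5354 V=6.5354[hold]; j=2 S=87.6696 intr=0.0000 cont=1.6544 V=1.6544[hold]; j=3 S=101.6697 intr=0.0000 cont=0.1979 V=0.1979[hold]  S*(3)=65.1874
k=2: j=0 S=70.1997 intr=10.9203 cont=10.5486 V=10.9203[EX]; j=1 S=81.4100 intr=0.0000 cont=3.7589 V=3.7589[hold]; j=2 S=94.4105 intr=0.0000 cont=0.8293 V=0.8293[hold]  S*(2)=70.1997
k=1: j=0 S=75.5973 intr=5.5227 cont=6.8314 V=6.8314[hold]; j=1 S=87.6696 intr=0.0000 cont=2.0943 V=2.0943[hold]  S*(1)=-
k=0: j=0 S=81.4100 intr=0.0000 cont=4.1312 V=4.1312[hold]  S*(0)=-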